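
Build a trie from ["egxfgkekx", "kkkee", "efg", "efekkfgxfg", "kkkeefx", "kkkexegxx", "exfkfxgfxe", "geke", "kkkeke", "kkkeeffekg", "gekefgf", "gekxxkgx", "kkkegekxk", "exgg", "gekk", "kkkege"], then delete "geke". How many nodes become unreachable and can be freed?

After clearing the end-marker at "geke", prune upward until reaching a node still needed by another word.
Every node on "geke" is still needed (e.g. by "gekefgf"), so nothing is freed.
Nodes removed: 0

0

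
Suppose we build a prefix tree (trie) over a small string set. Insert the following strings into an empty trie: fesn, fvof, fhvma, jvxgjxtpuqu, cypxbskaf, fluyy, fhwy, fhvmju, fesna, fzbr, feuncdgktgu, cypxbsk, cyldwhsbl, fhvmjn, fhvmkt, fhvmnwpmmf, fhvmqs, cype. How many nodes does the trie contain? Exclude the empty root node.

Count nodes per top-level branch (shared prefixes stored once):
  'c'-branch (cyldwhsbl, cype, cypxbsk, cypxbskaf): 17 nodes
  'f'-branch (fesn, fesna, feuncdgktgu, fhvma, fhvmjn, fhvmju, fhvmkt, fhvmnwpmmf, fhvmqs, fhwy, fluyy, fvof, fzbr): 43 nodes
  'j'-branch (jvxgjxtpuqu): 11 nodes
Sum: 71

71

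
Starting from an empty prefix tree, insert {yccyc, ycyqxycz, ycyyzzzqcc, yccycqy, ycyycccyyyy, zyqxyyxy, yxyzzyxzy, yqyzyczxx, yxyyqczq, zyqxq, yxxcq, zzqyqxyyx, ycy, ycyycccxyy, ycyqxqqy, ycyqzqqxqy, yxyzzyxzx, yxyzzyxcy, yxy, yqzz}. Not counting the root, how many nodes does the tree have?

85

Insert word by word; a character creates a node only if that edge doesn't already exist:
  "yccyc" → 5 new (y, c, c, y, c)
  "ycyqxycz" → prefix "yc" already present; 6 new (y, q, x, y, c, z)
  "ycyyzzzqcc" → prefix "ycy" already present; 7 new (y, z, z, z, q, c, c)
  "yccycqy" → prefix "yccyc" already present; 2 new (q, y)
  "ycyycccyyyy" → prefix "ycyy" already present; 7 new (c, c, c, y, y, y, y)
  "zyqxyyxy" → 8 new (z, y, q, x, y, y, x, y)
  "yxyzzyxzy" → prefix "y" already present; 8 new (x, y, z, z, y, x, z, y)
  "yqyzyczxx" → prefix "y" already present; 8 new (q, y, z, y, c, z, x, x)
  "yxyyqczq" → prefix "yxy" already present; 5 new (y, q, c, z, q)
  "zyqxq" → prefix "zyqx" already present; 1 new (q)
  "yxxcq" → prefix "yx" already present; 3 new (x, c, q)
  "zzqyqxyyx" → prefix "z" already present; 8 new (z, q, y, q, x, y, y, x)
  "ycy" → prefix "ycy" already present; 0 new (none)
  "ycyycccxyy" → prefix "ycyyccc" already present; 3 new (x, y, y)
  "ycyqxqqy" → prefix "ycyqx" already present; 3 new (q, q, y)
  "ycyqzqqxqy" → prefix "ycyq" already present; 6 new (z, q, q, x, q, y)
  "yxyzzyxzx" → prefix "yxyzzyxz" already present; 1 new (x)
  "yxyzzyxcy" → prefix "yxyzzyx" already present; 2 new (c, y)
  "yxy" → prefix "yxy" already present; 0 new (none)
  "yqzz" → prefix "yq" already present; 2 new (z, z)
Total nodes = 5 + 6 + 7 + 2 + 7 + 8 + 8 + 8 + 5 + 1 + 3 + 8 + 0 + 3 + 3 + 6 + 1 + 2 + 0 + 2 = 85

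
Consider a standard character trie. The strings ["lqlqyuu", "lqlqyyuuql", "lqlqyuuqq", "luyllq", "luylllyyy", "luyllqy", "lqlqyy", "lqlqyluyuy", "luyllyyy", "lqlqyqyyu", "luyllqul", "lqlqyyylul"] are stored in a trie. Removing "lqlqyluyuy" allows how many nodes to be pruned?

5

A node on "lqlqyluyuy"'s path can go only if nothing else ends at it or branches off below it.
The suffix "luyuy" (5 nodes) is used only by "lqlqyluyuy"; the node for "lqlqy" still has the child "u", so pruning stops there.
Nodes removed: 5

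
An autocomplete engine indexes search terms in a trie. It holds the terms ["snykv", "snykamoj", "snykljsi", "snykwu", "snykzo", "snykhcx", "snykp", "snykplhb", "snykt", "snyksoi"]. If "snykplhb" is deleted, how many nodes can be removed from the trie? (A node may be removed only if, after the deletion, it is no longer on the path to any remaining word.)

3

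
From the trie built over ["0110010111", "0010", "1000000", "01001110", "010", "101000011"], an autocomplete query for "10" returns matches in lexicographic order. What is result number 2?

101000011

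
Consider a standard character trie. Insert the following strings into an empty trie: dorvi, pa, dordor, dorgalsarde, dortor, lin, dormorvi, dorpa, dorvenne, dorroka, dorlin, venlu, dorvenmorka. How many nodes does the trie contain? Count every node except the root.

Count nodes per top-level branch (shared prefixes stored once):
  'd'-branch (dordor, dorgalsarde, dorlin, dormorvi, dorpa, dorroka, dortor, dorvenmorka, dorvenne, dorvi): 42 nodes
  'l'-branch (lin): 3 nodes
  'p'-branch (pa): 2 nodes
  'v'-branch (venlu): 5 nodes
Sum: 52

52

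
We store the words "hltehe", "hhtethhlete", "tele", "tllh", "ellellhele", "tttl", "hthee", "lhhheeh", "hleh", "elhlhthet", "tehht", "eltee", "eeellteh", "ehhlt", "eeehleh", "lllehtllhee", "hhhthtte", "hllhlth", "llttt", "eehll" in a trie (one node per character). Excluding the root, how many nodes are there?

104

For each word, the new-node count is its length minus the longest prefix already in the trie:
  "hltehe" → 6 new (h, l, t, e, h, e)
  "hhtethhlete" → prefix "h" already present; 10 new (h, t, e, t, h, h, l, e, t, e)
  "tele" → 4 new (t, e, l, e)
  "tllh" → prefix "t" already present; 3 new (l, l, h)
  "ellellhele" → 10 new (e, l, l, e, l, l, h, e, l, e)
  "tttl" → prefix "t" already present; 3 new (t, t, l)
  "hthee" → prefix "h" already present; 4 new (t, h, e, e)
  "lhhheeh" → 7 new (l, h, h, h, e, e, h)
  "hleh" → prefix "hl" already present; 2 new (e, h)
  "elhlhthet" → prefix "el" already present; 7 new (h, l, h, t, h, e, t)
  "tehht" → prefix "te" already present; 3 new (h, h, t)
  "eltee" → prefix "el" already present; 3 new (t, e, e)
  "eeellteh" → prefix "e" already present; 7 new (e, e, l, l, t, e, h)
  "ehhlt" → prefix "e" already present; 4 new (h, h, l, t)
  "eeehleh" → prefix "eee" already present; 4 new (h, l, e, h)
  "lllehtllhee" → prefix "l" already present; 10 new (l, l, e, h, t, l, l, h, e, e)
  "hhhthtte" → prefix "hh" already present; 6 new (h, t, h, t, t, e)
  "hllhlth" → prefix "hl" already present; 5 new (l, h, l, t, h)
  "llttt" → prefix "ll" already present; 3 new (t, t, t)
  "eehll" → prefix "ee" already present; 3 new (h, l, l)
Total nodes = 6 + 10 + 4 + 3 + 10 + 3 + 4 + 7 + 2 + 7 + 3 + 3 + 7 + 4 + 4 + 10 + 6 + 5 + 3 + 3 = 104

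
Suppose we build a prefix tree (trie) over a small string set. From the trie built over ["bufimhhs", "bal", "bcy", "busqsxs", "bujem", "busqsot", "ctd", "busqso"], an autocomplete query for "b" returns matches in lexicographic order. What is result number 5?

Filter for "b…" and sort: "bal", "bcy", "bufimhhs", "bujem", "busqso", "busqsot", "busqsxs"
The 5th is busqso.

busqso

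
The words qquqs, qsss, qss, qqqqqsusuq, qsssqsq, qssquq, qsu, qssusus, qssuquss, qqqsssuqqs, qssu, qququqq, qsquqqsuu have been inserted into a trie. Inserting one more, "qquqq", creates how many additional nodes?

"qquq" is already a path in the trie; the remaining "q" must be added.
So 5 − 4 = 1 new nodes.

1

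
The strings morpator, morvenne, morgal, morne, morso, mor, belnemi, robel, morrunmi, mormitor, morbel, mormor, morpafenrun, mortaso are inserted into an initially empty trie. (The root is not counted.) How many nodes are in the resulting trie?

Count nodes per top-level branch (shared prefixes stored once):
  'b'-branch (belnemi): 7 nodes
  'm'-branch (mor, morbel, morgal, mormitor, mormor, morne, morpafenrun, morpator, morrunmi, morso, mortaso, morvenne): 45 nodes
  'r'-branch (robel): 5 nodes
Sum: 57

57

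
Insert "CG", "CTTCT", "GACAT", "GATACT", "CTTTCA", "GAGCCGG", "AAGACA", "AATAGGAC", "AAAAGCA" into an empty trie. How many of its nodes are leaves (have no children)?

9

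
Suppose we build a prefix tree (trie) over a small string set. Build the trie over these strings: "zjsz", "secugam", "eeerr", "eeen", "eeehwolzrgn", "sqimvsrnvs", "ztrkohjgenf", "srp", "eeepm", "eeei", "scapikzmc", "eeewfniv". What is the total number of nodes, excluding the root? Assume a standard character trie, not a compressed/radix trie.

Insert word by word; a character creates a node only if that edge doesn't already exist:
  "zjsz" → 4 new (z, j, s, z)
  "secugam" → 7 new (s, e, c, u, g, a, m)
  "eeerr" → 5 new (e, e, e, r, r)
  "eeen" → prefix "eee" already present; 1 new (n)
  "eeehwolzrgn" → prefix "eee" already present; 8 new (h, w, o, l, z, r, g, n)
  "sqimvsrnvs" → prefix "s" already present; 9 new (q, i, m, v, s, r, n, v, s)
  "ztrkohjgenf" → prefix "z" already present; 10 new (t, r, k, o, h, j, g, e, n, f)
  "srp" → prefix "s" already present; 2 new (r, p)
  "eeepm" → prefix "eee" already present; 2 new (p, m)
  "eeei" → prefix "eee" already present; 1 new (i)
  "scapikzmc" → prefix "s" already present; 8 new (c, a, p, i, k, z, m, c)
  "eeewfniv" → prefix "eee" already present; 5 new (w, f, n, i, v)
Total nodes = 4 + 7 + 5 + 1 + 8 + 9 + 10 + 2 + 2 + 1 + 8 + 5 = 62

62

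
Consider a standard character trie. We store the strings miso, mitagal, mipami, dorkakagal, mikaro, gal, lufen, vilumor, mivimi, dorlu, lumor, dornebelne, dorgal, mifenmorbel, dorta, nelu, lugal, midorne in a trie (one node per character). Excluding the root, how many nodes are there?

Count nodes per top-level branch (shared prefixes stored once):
  'd'-branch (dorgal, dorkakagal, dorlu, dornebelne, dorta): 24 nodes
  'g'-branch (gal): 3 nodes
  'l'-branch (lufen, lugal, lumor): 11 nodes
  'm'-branch (midorne, mifenmorbel, mikaro, mipami, miso, mitagal, mivimi): 35 nodes
  'n'-branch (nelu): 4 nodes
  'v'-branch (vilumor): 7 nodes
Sum: 84

84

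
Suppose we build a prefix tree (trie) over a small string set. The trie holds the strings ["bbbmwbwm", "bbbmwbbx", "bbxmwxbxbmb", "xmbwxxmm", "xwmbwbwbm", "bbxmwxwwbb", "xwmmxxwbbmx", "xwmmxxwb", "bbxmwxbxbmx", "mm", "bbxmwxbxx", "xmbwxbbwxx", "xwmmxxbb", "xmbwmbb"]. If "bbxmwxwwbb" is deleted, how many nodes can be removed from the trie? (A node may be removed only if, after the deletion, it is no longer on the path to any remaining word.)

After clearing the end-marker at "bbxmwxwwbb", prune upward until reaching a node still needed by another word.
The suffix "wwbb" (4 nodes) is used only by "bbxmwxwwbb"; the node for "bbxmwx" still has the child "b", so pruning stops there.
Nodes removed: 4

4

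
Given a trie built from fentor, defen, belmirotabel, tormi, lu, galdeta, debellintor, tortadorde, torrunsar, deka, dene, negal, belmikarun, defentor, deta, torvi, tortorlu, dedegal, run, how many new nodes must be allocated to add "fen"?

"fen" is already a full path in the trie; only an end-marker is added.
No new nodes are needed: 0.

0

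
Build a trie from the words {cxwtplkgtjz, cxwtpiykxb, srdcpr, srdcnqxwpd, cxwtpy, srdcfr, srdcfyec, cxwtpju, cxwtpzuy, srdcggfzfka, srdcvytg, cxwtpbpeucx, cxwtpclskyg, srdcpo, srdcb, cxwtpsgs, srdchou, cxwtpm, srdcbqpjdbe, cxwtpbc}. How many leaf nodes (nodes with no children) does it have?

19

Leaves are exactly the stored words that no other stored word extends.
Those words: "cxwtpbc", "cxwtpbpeucx", "cxwtpclskyg", "cxwtpiykxb", "cxwtpju", "cxwtplkgtjz", "cxwtpm", "cxwtpsgs", "cxwtpy", "cxwtpzuy", "srdcbqpjdbe", "srdcfr", "srdcfyec", "srdcggfzfka", "srdchou", "srdcnqxwpd", "srdcpo", "srdcpr", "srdcvytg"
Leaf count: 19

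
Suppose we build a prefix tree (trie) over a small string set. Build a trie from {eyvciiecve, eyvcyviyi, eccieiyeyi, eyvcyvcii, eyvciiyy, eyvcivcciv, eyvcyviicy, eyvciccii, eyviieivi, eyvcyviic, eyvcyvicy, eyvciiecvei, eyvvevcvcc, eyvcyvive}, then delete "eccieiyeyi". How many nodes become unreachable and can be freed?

A node on "eccieiyeyi"'s path can go only if nothing else ends at it or branches off below it.
The suffix "ccieiyeyi" (9 nodes) is used only by "eccieiyeyi"; the node for "e" still has the child "y", so pruning stops there.
Nodes removed: 9

9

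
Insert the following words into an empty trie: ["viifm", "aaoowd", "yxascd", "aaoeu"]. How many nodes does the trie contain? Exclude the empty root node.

19

Count nodes per top-level branch (shared prefixes stored once):
  'a'-branch (aaoeu, aaoowd): 8 nodes
  'v'-branch (viifm): 5 nodes
  'y'-branch (yxascd): 6 nodes
Sum: 19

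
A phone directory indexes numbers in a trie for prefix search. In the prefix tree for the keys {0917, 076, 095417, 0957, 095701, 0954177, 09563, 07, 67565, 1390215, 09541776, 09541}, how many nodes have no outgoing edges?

Leaves are exactly the stored words that no other stored word extends.
Those words: "076", "0917", "09541776", "09563", "095701", "1390215", "67565"
Leaf count: 7

7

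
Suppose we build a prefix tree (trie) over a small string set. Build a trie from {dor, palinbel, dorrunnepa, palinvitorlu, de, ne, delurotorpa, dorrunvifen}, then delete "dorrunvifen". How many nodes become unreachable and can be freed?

5

After clearing the end-marker at "dorrunvifen", prune upward until reaching a node still needed by another word.
The suffix "vifen" (5 nodes) is used only by "dorrunvifen"; the node for "dorrun" still has the child "n", so pruning stops there.
Nodes removed: 5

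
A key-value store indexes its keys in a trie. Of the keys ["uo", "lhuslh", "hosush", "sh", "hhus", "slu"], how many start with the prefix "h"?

2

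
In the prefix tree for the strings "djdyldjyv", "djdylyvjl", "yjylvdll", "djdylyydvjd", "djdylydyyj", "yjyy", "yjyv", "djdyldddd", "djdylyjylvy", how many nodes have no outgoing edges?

A leaf is a node with no children — equivalently, the end of a word that is not a proper prefix of any other stored word.
Those words: "djdyldddd", "djdyldjyv", "djdylydyyj", "djdylyjylvy", "djdylyvjl", "djdylyydvjd", "yjylvdll", "yjyv", "yjyy"
Leaf count: 9

9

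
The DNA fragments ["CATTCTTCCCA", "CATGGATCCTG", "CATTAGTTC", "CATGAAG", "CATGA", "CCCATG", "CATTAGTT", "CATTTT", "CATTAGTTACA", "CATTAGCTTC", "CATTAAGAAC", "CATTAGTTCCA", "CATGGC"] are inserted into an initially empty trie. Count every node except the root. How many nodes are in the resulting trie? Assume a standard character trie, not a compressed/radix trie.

49

For each word, the new-node count is its length minus the longest prefix already in the trie:
  "CATTCTTCCCA" → 11 new (C, A, T, T, C, T, T, C, C, C, A)
  "CATGGATCCTG" → prefix "CAT" already present; 8 new (G, G, A, T, C, C, T, G)
  "CATTAGTTC" → prefix "CATT" already present; 5 new (A, G, T, T, C)
  "CATGAAG" → prefix "CATG" already present; 3 new (A, A, G)
  "CATGA" → prefix "CATGA" already present; 0 new (none)
  "CCCATG" → prefix "C" already present; 5 new (C, C, A, T, G)
  "CATTAGTT" → prefix "CATTAGTT" already present; 0 new (none)
  "CATTTT" → prefix "CATT" already present; 2 new (T, T)
  "CATTAGTTACA" → prefix "CATTAGTT" already present; 3 new (A, C, A)
  "CATTAGCTTC" → prefix "CATTAG" already present; 4 new (C, T, T, C)
  "CATTAAGAAC" → prefix "CATTA" already present; 5 new (A, G, A, A, C)
  "CATTAGTTCCA" → prefix "CATTAGTTC" already present; 2 new (C, A)
  "CATGGC" → prefix "CATGG" already present; 1 new (C)
Total nodes = 11 + 8 + 5 + 3 + 0 + 5 + 0 + 2 + 3 + 4 + 5 + 2 + 1 = 49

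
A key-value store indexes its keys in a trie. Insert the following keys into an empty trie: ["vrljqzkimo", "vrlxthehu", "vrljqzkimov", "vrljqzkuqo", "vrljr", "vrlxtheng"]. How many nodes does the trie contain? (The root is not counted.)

23

Trie structure (* marks end of a word):
(root)
└─ v
   └─ r
      └─ l
         ├─ j
         │  ├─ q
         │  │  └─ z
         │  │     └─ k
         │  │        ├─ i
         │  │        │  └─ m
         │  │        │     └─ o *
         │  │        │        └─ v *
         │  │        └─ u
         │  │           └─ q
         │  │              └─ o *
         │  └─ r *
         └─ x
            └─ t
               └─ h
                  └─ e
                     ├─ h
                     │  └─ u *
                     └─ n
                        └─ g *
Counting every labelled node above: 23.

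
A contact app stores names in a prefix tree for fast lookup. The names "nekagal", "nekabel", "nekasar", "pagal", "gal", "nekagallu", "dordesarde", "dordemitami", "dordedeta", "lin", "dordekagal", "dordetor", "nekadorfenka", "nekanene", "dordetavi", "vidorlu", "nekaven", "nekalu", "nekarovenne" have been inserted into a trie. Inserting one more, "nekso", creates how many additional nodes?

2

The longest prefix of "nekso" already in the trie is "nek" (length 3).
Each of the 2 remaining characters creates one node.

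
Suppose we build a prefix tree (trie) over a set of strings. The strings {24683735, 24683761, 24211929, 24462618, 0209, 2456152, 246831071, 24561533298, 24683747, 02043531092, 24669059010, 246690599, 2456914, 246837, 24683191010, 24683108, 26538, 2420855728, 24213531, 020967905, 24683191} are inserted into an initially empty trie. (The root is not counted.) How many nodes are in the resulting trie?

88

For each word, the new-node count is its length minus the longest prefix already in the trie:
  "24683735" → 8 new (2, 4, 6, 8, 3, 7, 3, 5)
  "24683761" → prefix "246837" already present; 2 new (6, 1)
  "24211929" → prefix "24" already present; 6 new (2, 1, 1, 9, 2, 9)
  "24462618" → prefix "24" already present; 6 new (4, 6, 2, 6, 1, 8)
  "0209" → 4 new (0, 2, 0, 9)
  "2456152" → prefix "24" already present; 5 new (5, 6, 1, 5, 2)
  "246831071" → prefix "24683" already present; 4 new (1, 0, 7, 1)
  "24561533298" → prefix "245615" already present; 5 new (3, 3, 2, 9, 8)
  "24683747" → prefix "246837" already present; 2 new (4, 7)
  "02043531092" → prefix "020" already present; 8 new (4, 3, 5, 3, 1, 0, 9, 2)
  "24669059010" → prefix "246" already present; 8 new (6, 9, 0, 5, 9, 0, 1, 0)
  "246690599" → prefix "24669059" already present; 1 new (9)
  "2456914" → prefix "2456" already present; 3 new (9, 1, 4)
  "246837" → prefix "246837" already present; 0 new (none)
  "24683191010" → prefix "246831" already present; 5 new (9, 1, 0, 1, 0)
  "24683108" → prefix "2468310" already present; 1 new (8)
  "26538" → prefix "2" already present; 4 new (6, 5, 3, 8)
  "2420855728" → prefix "242" already present; 7 new (0, 8, 5, 5, 7, 2, 8)
  "24213531" → prefix "2421" already present; 4 new (3, 5, 3, 1)
  "020967905" → prefix "0209" already present; 5 new (6, 7, 9, 0, 5)
  "24683191" → prefix "24683191" already present; 0 new (none)
Total nodes = 8 + 2 + 6 + 6 + 4 + 5 + 4 + 5 + 2 + 8 + 8 + 1 + 3 + 0 + 5 + 1 + 4 + 7 + 4 + 5 + 0 = 88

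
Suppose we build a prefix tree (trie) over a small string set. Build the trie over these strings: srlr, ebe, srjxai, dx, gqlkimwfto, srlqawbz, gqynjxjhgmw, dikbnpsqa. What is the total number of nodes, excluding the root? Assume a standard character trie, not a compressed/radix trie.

Insert word by word; a character creates a node only if that edge doesn't already exist:
  "srlr" → 4 new (s, r, l, r)
  "ebe" → 3 new (e, b, e)
  "srjxai" → prefix "sr" already present; 4 new (j, x, a, i)
  "dx" → 2 new (d, x)
  "gqlkimwfto" → 10 new (g, q, l, k, i, m, w, f, t, o)
  "srlqawbz" → prefix "srl" already present; 5 new (q, a, w, b, z)
  "gqynjxjhgmw" → prefix "gq" already present; 9 new (y, n, j, x, j, h, g, m, w)
  "dikbnpsqa" → prefix "d" already present; 8 new (i, k, b, n, p, s, q, a)
Total nodes = 4 + 3 + 4 + 2 + 10 + 5 + 9 + 8 = 45

45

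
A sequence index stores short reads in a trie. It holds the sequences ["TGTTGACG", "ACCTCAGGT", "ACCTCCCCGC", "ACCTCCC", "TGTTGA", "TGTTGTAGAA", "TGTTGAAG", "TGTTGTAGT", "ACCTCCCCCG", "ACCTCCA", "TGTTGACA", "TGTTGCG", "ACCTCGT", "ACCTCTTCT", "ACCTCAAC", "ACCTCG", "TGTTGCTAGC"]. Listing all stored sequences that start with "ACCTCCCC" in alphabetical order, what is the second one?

ACCTCCCCGC

Filter for "ACCTCCCC…" and sort: "ACCTCCCCCG", "ACCTCCCCGC"
Position 2: ACCTCCCCGC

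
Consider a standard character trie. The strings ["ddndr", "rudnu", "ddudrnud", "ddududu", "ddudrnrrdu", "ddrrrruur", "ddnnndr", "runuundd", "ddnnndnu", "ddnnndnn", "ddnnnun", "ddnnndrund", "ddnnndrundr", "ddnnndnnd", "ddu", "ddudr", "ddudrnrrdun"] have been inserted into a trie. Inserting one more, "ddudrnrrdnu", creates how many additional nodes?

Walking "ddudrnrrdnu" from the root, the first 9 characters ("ddudrnrrd") follow existing edges; "n" is the first miss.
Each of the 2 remaining characters creates one node.

2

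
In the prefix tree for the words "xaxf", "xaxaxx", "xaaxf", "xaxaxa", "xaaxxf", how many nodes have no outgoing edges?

A leaf is a node with no children — equivalently, the end of a word that is not a proper prefix of any other stored word.
Those words: "xaaxf", "xaaxxf", "xaxaxa", "xaxaxx", "xaxf"
Leaf count: 5

5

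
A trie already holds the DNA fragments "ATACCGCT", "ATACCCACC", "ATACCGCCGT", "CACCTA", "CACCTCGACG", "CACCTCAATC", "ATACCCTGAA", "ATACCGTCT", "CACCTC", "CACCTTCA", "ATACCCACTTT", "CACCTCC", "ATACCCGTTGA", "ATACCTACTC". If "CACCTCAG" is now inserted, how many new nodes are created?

1

Walking "CACCTCAG" from the root, the first 7 characters ("CACCTCA") follow existing edges; "G" is the first miss.
So 8 − 7 = 1 new nodes.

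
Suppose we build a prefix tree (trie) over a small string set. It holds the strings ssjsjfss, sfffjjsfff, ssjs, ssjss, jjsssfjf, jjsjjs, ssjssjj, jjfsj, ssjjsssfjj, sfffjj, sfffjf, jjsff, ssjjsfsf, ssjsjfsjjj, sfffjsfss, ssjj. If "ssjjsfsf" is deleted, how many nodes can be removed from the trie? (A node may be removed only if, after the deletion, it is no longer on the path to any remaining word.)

3

A node on "ssjjsfsf"'s path can go only if nothing else ends at it or branches off below it.
The suffix "fsf" (3 nodes) is used only by "ssjjsfsf"; the node for "ssjjs" still has the child "s", so pruning stops there.
Nodes removed: 3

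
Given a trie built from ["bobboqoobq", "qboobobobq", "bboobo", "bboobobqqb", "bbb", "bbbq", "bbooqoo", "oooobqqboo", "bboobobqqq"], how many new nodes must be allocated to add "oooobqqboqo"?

Walking "oooobqqboqo" from the root, the first 9 characters ("oooobqqbo") follow existing edges; "q" is the first miss.
New nodes needed: |"oooobqqboqo"| − 9 = 11 − 9 = 2.

2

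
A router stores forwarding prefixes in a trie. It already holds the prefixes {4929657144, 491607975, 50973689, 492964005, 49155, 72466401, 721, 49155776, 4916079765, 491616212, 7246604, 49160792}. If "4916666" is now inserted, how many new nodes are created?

The longest prefix of "4916666" already in the trie is "4916" (length 4).
Each of the 3 remaining characters creates one node.

3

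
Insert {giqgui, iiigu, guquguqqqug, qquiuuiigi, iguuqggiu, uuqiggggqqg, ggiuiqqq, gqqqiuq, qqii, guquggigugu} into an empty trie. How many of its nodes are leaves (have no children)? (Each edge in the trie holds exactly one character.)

A leaf is a node with no children — equivalently, the end of a word that is not a proper prefix of any other stored word.
Those words: "ggiuiqqq", "giqgui", "gqqqiuq", "guquggigugu", "guquguqqqug", "iguuqggiu", "iiigu", "qqii", "qquiuuiigi", "uuqiggggqqg"
Leaf count: 10

10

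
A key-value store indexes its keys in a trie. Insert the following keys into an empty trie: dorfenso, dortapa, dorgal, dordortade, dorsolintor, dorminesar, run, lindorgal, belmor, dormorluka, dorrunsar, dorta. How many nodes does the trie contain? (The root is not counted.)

Count nodes per top-level branch (shared prefixes stored once):
  'b'-branch (belmor): 6 nodes
  'd'-branch (dordortade, dorfenso, dorgal, dorminesar, dormorluka, dorrunsar, dorsolintor, dorta, dortapa): 49 nodes
  'l'-branch (lindorgal): 9 nodes
  'r'-branch (run): 3 nodes
Sum: 67

67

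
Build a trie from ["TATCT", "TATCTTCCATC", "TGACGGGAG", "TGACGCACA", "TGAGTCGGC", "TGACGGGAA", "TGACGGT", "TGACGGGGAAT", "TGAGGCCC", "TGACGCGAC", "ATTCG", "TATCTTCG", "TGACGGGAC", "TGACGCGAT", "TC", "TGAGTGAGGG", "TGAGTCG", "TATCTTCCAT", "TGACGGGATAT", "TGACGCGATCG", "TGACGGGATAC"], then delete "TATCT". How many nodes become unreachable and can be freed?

0

Walk "TATCT" from the leaf back toward the root, removing each node that no remaining word uses.
Every node on "TATCT" is still needed (e.g. by "TATCTTCCATC"), so nothing is freed.
Nodes removed: 0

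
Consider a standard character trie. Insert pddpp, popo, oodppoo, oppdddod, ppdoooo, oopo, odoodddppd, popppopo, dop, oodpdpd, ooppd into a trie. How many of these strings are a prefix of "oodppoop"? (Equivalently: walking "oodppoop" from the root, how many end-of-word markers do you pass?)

1

Check each prefix of "oodppoop" against the stored set — each match is an end-marker on the path.
Prefixes of the query that are stored words: "oodppoo"
Count: 1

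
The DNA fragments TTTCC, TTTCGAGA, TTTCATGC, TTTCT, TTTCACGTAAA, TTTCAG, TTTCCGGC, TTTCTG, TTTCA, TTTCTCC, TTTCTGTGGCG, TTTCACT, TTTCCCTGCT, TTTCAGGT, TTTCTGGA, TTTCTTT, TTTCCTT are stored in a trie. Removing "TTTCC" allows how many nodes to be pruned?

After clearing the end-marker at "TTTCC", prune upward until reaching a node still needed by another word.
Every node on "TTTCC" is still needed (e.g. by "TTTCCGGC"), so nothing is freed.
Nodes removed: 0

0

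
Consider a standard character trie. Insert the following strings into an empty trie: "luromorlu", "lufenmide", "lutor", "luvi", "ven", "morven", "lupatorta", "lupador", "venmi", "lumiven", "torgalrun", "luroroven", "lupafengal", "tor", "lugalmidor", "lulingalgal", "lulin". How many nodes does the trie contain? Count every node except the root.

84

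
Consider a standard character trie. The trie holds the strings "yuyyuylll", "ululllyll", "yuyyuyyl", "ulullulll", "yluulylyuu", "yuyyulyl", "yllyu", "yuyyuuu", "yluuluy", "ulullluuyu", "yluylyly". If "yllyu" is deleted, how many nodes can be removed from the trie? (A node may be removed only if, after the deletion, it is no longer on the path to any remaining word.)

After clearing the end-marker at "yllyu", prune upward until reaching a node still needed by another word.
The suffix "lyu" (3 nodes) is used only by "yllyu"; the node for "yl" still has the child "u", so pruning stops there.
Nodes removed: 3

3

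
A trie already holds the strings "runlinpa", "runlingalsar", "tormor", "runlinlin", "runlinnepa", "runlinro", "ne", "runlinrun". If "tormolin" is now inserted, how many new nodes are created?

3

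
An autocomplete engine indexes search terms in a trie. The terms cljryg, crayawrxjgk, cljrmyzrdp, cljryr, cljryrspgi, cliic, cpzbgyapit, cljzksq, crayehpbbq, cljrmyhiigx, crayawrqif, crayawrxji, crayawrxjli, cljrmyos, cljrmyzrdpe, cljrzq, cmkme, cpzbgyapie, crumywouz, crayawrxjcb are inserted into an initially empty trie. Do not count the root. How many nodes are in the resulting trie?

79

Count nodes per top-level branch (shared prefixes stored once):
  'c'-branch (cliic, cljrmyhiigx, cljrmyos, cljrmyzrdp, cljrmyzrdpe, cljryg, cljryr, cljryrspgi, cljrzq, cljzksq, cmkme, cpzbgyapie, cpzbgyapit, crayawrqif, crayawrxjcb, crayawrxjgk, crayawrxji, crayawrxjli, crayehpbbq, crumywouz): 79 nodes
Sum: 79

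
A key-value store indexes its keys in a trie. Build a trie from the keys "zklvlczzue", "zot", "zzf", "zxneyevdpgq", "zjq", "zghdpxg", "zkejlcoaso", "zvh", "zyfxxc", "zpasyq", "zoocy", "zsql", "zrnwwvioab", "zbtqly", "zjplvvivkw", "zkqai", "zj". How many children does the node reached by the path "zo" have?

Walk "zo" from the root, arriving at one node.
Characters that immediately follow "zo" among the stored strings: {o, t}.
That node has 2 child edges.

2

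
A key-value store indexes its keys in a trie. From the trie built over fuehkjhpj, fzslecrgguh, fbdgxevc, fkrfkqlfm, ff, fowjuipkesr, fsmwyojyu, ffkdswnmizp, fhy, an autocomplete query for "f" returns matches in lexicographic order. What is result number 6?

Words with prefix "f", in lexicographic order: "fbdgxevc", "ff", "ffkdswnmizp", "fhy", "fkrfkqlfm", "fowjuipkesr", "fsmwyojyu", "fuehkjhpj", "fzslecrgguh"
Position 6: fowjuipkesr

fowjuipkesr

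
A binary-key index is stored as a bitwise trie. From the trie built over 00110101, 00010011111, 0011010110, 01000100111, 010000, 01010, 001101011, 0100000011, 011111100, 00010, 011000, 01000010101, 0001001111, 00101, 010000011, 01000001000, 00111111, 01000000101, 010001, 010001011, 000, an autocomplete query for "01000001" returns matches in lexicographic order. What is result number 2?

010000011

DFS of the "01000001" subtree visits, in order: "01000001000", "010000011"
Position 2: 010000011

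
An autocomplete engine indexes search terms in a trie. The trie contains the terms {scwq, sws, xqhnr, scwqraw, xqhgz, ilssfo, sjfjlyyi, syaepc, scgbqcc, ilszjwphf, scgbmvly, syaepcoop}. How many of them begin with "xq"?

2

Filter for entries beginning with "xq":
Words under "xq": xqhgz, xqhnr
Count: 2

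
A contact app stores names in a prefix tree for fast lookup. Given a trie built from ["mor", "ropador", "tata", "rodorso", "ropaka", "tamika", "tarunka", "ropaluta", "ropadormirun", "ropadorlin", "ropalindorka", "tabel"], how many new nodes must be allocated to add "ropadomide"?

"ropado" is already a path in the trie; the remaining "mide" must be added.
New nodes needed: |"ropadomide"| − 6 = 10 − 6 = 4.

4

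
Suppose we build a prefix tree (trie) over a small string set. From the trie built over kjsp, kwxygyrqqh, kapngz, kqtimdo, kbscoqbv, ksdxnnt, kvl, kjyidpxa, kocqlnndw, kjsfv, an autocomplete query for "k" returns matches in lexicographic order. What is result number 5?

kjyidpxa

DFS of the "k" subtree visits, in order: "kapngz", "kbscoqbv", "kjsfv", "kjsp", "kjyidpxa", "kocqlnndw", "kqtimdo", "ksdxnnt", "kvl", "kwxygyrqqh"
Position 5: kjyidpxa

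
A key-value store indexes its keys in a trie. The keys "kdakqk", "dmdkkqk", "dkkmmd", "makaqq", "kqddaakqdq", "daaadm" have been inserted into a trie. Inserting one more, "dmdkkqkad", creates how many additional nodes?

The longest prefix of "dmdkkqkad" already in the trie is "dmdkkqk" (length 7).
So 9 − 7 = 2 new nodes.

2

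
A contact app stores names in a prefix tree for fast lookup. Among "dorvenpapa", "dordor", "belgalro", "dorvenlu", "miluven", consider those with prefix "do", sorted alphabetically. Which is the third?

Filter for "do…" and sort: "dordor", "dorvenlu", "dorvenpapa"
The 3rd is dorvenpapa.

dorvenpapa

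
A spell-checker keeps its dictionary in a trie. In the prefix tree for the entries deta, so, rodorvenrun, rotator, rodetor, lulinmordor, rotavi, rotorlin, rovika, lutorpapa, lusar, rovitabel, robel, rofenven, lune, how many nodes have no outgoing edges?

15

Leaves are exactly the stored words that no other stored word extends.
Those words: "deta", "lulinmordor", "lune", "lusar", "lutorpapa", "robel", "rodetor", "rodorvenrun", "rofenven", "rotator", "rotavi", "rotorlin", "rovika", "rovitabel", "so"
Leaf count: 15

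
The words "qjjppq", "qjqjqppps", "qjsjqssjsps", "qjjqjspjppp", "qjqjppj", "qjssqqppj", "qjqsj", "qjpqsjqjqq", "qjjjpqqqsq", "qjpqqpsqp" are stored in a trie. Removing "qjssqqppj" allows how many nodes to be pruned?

6

Walk "qjssqqppj" from the leaf back toward the root, removing each node that no remaining word uses.
The suffix "sqqppj" (6 nodes) is used only by "qjssqqppj"; the node for "qjs" still has the child "j", so pruning stops there.
Nodes removed: 6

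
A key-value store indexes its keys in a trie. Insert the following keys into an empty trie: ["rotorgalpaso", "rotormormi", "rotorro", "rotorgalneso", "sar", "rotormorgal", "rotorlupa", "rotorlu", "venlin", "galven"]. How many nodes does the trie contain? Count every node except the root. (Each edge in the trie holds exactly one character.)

For each word, the new-node count is its length minus the longest prefix already in the trie:
  "rotorgalpaso" → 12 new (r, o, t, o, r, g, a, l, p, a, s, o)
  "rotormormi" → prefix "rotor" already present; 5 new (m, o, r, m, i)
  "rotorro" → prefix "rotor" already present; 2 new (r, o)
  "rotorgalneso" → prefix "rotorgal" already present; 4 new (n, e, s, o)
  "sar" → 3 new (s, a, r)
  "rotormorgal" → prefix "rotormor" already present; 3 new (g, a, l)
  "rotorlupa" → prefix "rotor" already present; 4 new (l, u, p, a)
  "rotorlu" → prefix "rotorlu" already present; 0 new (none)
  "venlin" → 6 new (v, e, n, l, i, n)
  "galven" → 6 new (g, a, l, v, e, n)
Total nodes = 12 + 5 + 2 + 4 + 3 + 3 + 4 + 0 + 6 + 6 = 45

45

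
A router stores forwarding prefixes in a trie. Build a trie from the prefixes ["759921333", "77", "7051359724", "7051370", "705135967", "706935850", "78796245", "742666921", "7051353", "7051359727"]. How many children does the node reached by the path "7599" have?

Walk "7599" from the root, arriving at one node.
Distinct next characters after "7599": 2.
That node has 1 child edge.

1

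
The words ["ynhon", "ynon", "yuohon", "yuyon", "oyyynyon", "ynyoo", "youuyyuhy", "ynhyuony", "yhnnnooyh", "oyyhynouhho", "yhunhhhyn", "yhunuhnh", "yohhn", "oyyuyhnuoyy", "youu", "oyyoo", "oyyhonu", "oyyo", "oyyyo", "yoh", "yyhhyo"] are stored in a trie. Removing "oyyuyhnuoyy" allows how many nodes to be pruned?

A node on "oyyuyhnuoyy"'s path can go only if nothing else ends at it or branches off below it.
The suffix "uyhnuoyy" (8 nodes) is used only by "oyyuyhnuoyy"; the node for "oyy" still has the child "y", so pruning stops there.
Nodes removed: 8

8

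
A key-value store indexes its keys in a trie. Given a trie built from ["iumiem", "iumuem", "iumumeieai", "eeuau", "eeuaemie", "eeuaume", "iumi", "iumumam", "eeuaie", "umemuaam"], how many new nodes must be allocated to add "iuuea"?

Walking "iuuea" from the root, the first 2 characters ("iu") follow existing edges; "u" is the first miss.
Each of the 3 remaining characters creates one node.

3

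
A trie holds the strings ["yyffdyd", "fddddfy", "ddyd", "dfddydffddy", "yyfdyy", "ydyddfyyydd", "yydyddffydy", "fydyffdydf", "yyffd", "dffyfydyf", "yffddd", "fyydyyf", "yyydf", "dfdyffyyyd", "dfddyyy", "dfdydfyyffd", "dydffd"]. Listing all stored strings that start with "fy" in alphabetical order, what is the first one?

Filter for "fy…" and sort: "fydyffdydf", "fyydyyf"
Position 1: fydyffdydf

fydyffdydf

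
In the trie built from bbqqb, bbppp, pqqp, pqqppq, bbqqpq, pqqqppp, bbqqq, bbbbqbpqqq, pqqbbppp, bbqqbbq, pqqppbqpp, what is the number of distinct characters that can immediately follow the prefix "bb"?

3

Follow the path "bb" to its node, then look at its outgoing edges.
Distinct next characters after "bb": b, p, q.
That node has 3 child edges.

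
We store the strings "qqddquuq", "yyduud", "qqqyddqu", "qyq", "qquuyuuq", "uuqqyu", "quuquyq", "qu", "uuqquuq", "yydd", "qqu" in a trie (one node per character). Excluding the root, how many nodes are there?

Insert word by word; a character creates a node only if that edge doesn't already exist:
  "qqddquuq" → 8 new (q, q, d, d, q, u, u, q)
  "yyduud" → 6 new (y, y, d, u, u, d)
  "qqqyddqu" → prefix "qq" already present; 6 new (q, y, d, d, q, u)
  "qyq" → prefix "q" already present; 2 new (y, q)
  "qquuyuuq" → prefix "qq" already present; 6 new (u, u, y, u, u, q)
  "uuqqyu" → 6 new (u, u, q, q, y, u)
  "quuquyq" → prefix "q" already present; 6 new (u, u, q, u, y, q)
  "qu" → prefix "qu" already present; 0 new (none)
  "uuqquuq" → prefix "uuqq" already present; 3 new (u, u, q)
  "yydd" → prefix "yyd" already present; 1 new (d)
  "qqu" → prefix "qqu" already present; 0 new (none)
Total nodes = 8 + 6 + 6 + 2 + 6 + 6 + 6 + 0 + 3 + 1 + 0 = 44

44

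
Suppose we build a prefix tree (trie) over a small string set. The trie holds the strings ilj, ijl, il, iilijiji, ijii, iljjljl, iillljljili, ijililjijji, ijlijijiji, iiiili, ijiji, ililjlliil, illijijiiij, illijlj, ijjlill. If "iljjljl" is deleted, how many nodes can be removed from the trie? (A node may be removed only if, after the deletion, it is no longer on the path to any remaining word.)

4

A node on "iljjljl"'s path can go only if nothing else ends at it or branches off below it.
The suffix "jljl" (4 nodes) is used only by "iljjljl"; "ilj" is itself a stored word, so pruning stops there.
Nodes removed: 4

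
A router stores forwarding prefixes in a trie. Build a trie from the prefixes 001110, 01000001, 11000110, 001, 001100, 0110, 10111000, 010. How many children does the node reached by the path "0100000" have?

1

Follow the path "0100000" to its node, then look at its outgoing edges.
Distinct next characters after "0100000": 1.
That node has 1 child edge.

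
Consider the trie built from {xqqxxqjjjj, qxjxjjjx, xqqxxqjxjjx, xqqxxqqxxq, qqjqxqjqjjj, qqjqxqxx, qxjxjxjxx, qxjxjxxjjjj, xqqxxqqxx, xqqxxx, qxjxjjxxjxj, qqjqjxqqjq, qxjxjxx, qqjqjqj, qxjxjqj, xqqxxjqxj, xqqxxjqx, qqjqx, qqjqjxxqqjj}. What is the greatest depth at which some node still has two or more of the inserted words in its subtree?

9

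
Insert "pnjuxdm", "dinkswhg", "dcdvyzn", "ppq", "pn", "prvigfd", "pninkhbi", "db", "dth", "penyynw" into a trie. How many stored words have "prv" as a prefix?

1

Filter for entries beginning with "prv":
Words under "prv": prvigfd
Count: 1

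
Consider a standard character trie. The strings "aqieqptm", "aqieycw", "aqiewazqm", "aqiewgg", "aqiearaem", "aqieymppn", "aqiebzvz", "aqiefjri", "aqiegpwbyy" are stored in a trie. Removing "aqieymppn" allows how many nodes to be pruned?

A node on "aqieymppn"'s path can go only if nothing else ends at it or branches off below it.
The suffix "mppn" (4 nodes) is used only by "aqieymppn"; the node for "aqiey" still has the child "c", so pruning stops there.
Nodes removed: 4

4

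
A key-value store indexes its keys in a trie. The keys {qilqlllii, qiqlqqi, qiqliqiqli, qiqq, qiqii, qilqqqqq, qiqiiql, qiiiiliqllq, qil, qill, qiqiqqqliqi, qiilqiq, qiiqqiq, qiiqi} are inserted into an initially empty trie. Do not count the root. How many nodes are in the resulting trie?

55

Count nodes per top-level branch (shared prefixes stored once):
  'q'-branch (qiiiiliqllq, qiilqiq, qiiqi, qiiqqiq, qil, qill, qilqlllii, qilqqqqq, qiqii, qiqiiql, qiqiqqqliqi, qiqliqiqli, qiqlqqi, qiqq): 55 nodes
Sum: 55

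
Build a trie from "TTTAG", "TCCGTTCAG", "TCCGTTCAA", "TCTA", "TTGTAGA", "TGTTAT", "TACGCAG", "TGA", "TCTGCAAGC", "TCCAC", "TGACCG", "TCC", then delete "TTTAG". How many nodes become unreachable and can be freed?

3

A node on "TTTAG"'s path can go only if nothing else ends at it or branches off below it.
The suffix "TAG" (3 nodes) is used only by "TTTAG"; the node for "TT" still has the child "G", so pruning stops there.
Nodes removed: 3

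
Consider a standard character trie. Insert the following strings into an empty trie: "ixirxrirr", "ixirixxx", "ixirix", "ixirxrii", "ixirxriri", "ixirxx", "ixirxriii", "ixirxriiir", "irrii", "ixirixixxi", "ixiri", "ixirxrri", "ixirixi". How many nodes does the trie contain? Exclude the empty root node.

28

Trie structure (* marks end of a word):
(root)
└─ i
   ├─ r
   │  └─ r
   │     └─ i
   │        └─ i *
   └─ x
      └─ i
         └─ r
            ├─ i *
            │  └─ x *
            │     ├─ i *
            │     │  └─ x
            │     │     └─ x
            │     │        └─ i *
            │     └─ x
            │        └─ x *
            └─ x
               ├─ r
               │  ├─ i
               │  │  ├─ i *
               │  │  │  └─ i *
               │  │  │     └─ r *
               │  │  └─ r
               │  │     ├─ i *
               │  │     └─ r *
               │  └─ r
               │     └─ i *
               └─ x *
Counting every labelled node above: 28.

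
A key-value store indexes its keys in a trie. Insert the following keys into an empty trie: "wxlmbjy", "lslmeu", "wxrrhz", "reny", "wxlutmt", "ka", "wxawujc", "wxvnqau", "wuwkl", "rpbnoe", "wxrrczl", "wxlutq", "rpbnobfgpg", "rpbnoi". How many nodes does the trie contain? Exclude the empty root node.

For each word, the new-node count is its length minus the longest prefix already in the trie:
  "wxlmbjy" → 7 new (w, x, l, m, b, j, y)
  "lslmeu" → 6 new (l, s, l, m, e, u)
  "wxrrhz" → prefix "wx" already present; 4 new (r, r, h, z)
  "reny" → 4 new (r, e, n, y)
  "wxlutmt" → prefix "wxl" already present; 4 new (u, t, m, t)
  "ka" → 2 new (k, a)
  "wxawujc" → prefix "wx" already present; 5 new (a, w, u, j, c)
  "wxvnqau" → prefix "wx" already present; 5 new (v, n, q, a, u)
  "wuwkl" → prefix "w" already present; 4 new (u, w, k, l)
  "rpbnoe" → prefix "r" already present; 5 new (p, b, n, o, e)
  "wxrrczl" → prefix "wxrr" already present; 3 new (c, z, l)
  "wxlutq" → prefix "wxlut" already present; 1 new (q)
  "rpbnobfgpg" → prefix "rpbno" already present; 5 new (b, f, g, p, g)
  "rpbnoi" → prefix "rpbno" already present; 1 new (i)
Total nodes = 7 + 6 + 4 + 4 + 4 + 2 + 5 + 5 + 4 + 5 + 3 + 1 + 5 + 1 = 56

56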